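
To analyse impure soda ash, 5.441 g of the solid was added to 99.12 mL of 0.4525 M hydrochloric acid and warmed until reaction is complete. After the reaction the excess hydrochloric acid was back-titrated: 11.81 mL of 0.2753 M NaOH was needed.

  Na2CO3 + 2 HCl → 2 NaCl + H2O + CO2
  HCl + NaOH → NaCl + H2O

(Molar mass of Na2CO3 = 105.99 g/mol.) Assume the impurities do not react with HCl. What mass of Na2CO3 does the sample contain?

2.205 g

n(HCl) added = 0.09912 × 0.4525 = 0.04485 mol
n(NaOH) used in back-titration = 0.01181 × 0.2753 = 3.251 × 10^-3 mol
n(HCl) left over = 3.251 × 10^-3 mol (1:1 ratio)
n(HCl) consumed by analyte = 0.04485 − 3.251 × 10^-3 = 0.04160 mol
From the 1:2 ratio, n(Na2CO3) = 1/2 × 0.04160 = 0.02080 mol
mass of Na2CO3 = 0.02080 × 105.99 = 2.205 g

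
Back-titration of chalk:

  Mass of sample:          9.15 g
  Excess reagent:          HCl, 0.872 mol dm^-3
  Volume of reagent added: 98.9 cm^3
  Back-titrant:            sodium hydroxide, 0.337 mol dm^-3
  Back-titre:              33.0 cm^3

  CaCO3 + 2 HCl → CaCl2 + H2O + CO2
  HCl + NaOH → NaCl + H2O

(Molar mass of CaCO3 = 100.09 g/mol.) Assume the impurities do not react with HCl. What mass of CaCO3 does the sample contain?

3.76 g

n(HCl) added = 0.0989 × 0.872 = 0.0862 mol
n(NaOH) used in back-titration = 0.0330 × 0.337 = 0.0111 mol
n(HCl) left over = 0.0111 mol (1:1 ratio)
n(HCl) consumed by analyte = 0.0862 − 0.0111 = 0.0751 mol
From the 1:2 ratio, n(CaCO3) = 1/2 × 0.0751 = 0.0376 mol
mass of CaCO3 = 0.0376 × 100.09 = 3.76 g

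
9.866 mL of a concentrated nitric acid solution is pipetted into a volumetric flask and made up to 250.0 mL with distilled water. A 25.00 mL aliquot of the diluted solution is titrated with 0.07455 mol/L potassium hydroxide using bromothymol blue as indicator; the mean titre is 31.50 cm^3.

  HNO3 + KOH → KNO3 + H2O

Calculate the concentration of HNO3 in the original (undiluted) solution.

n(KOH) = 0.03150 × 0.07455 = 2.348 × 10^-3 mol
n(HNO3) in the aliquot = 2.348 × 10^-3 mol (1:1 ratio)
[HNO3]_dilute = 2.348 × 10^-3 / 0.02500 = 0.09393 mol/L
Dilution factor = 250.0 / 9.866 = 25.34
[HNO3]_stock = 0.09393 × 25.34 = 2.380 mol/L

2.380 mol/L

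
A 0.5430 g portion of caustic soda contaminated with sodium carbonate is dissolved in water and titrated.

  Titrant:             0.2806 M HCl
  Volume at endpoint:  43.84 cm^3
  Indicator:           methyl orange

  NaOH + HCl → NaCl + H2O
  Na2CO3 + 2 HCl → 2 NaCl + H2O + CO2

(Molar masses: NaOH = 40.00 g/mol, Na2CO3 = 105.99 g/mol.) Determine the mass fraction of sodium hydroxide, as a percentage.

61.74 %

n(HCl) = 0.04384 × 0.2806 = 0.01230 mol
Let x = n(NaOH), y = n(Na2CO3).
Titrant: 1x + 2y = 0.01230;  mass: 40.00x + 105.99y = 0.5430
Solving, x = 8.382 × 10^-3 mol, y = 1.960 × 10^-3 mol
mass of NaOH = 8.382 × 10^-3 × 40.00 = 0.3353 g
% NaOH = 0.3353 / 0.5430 × 100 = 61.74 %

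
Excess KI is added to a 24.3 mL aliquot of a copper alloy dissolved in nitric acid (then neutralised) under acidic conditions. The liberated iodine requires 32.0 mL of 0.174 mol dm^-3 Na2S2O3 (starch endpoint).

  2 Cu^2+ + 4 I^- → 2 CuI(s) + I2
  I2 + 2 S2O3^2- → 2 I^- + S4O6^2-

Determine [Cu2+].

n(S2O3^2-) = 0.0320 × 0.174 = 5.57 × 10^-3 mol
n(I2) = n(S2O3^2-)/2 = 2.78 × 10^-3 mol
From the 2:1 ratio, n(Cu2+) in the aliquot = 2/1 × 2.78 × 10^-3 = 5.57 × 10^-3 mol
[Cu2+] = 5.57 × 10^-3 / 0.0243 = 0.229 mol/L

0.229 mol/L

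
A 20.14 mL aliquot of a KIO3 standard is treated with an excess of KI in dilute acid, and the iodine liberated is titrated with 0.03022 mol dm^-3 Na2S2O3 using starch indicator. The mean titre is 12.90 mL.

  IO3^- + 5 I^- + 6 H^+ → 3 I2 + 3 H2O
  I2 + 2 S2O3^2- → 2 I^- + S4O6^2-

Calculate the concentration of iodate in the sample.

0.003226 mol/L

n(S2O3^2-) = 0.01290 × 0.03022 = 3.898 × 10^-4 mol
n(I2) = n(S2O3^2-)/2 = 1.949 × 10^-4 mol
From the 1:3 ratio, n(IO3^-) in the aliquot = 1/3 × 1.949 × 10^-4 = 6.497 × 10^-5 mol
[IO3^-] = 6.497 × 10^-5 / 0.02014 = 0.003226 mol/L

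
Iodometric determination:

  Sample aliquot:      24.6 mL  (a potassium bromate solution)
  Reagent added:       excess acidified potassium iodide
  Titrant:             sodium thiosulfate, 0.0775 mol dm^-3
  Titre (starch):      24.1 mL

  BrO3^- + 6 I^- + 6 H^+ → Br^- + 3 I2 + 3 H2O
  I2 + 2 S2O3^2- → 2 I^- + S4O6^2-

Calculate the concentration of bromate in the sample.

n(S2O3^2-) = 0.0241 × 0.0775 = 1.87 × 10^-3 mol
n(I2) = n(S2O3^2-)/2 = 9.34 × 10^-4 mol
From the 1:3 ratio, n(BrO3^-) in the aliquot = 1/3 × 9.34 × 10^-4 = 3.11 × 10^-4 mol
[BrO3^-] = 3.11 × 10^-4 / 0.0246 = 0.0127 mol/L

0.0127 mol/L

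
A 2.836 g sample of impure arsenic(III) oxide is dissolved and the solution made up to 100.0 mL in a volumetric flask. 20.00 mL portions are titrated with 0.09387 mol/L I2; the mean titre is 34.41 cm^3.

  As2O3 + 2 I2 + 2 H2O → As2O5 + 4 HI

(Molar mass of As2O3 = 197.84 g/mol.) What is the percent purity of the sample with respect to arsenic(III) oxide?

n(I2) per titration = 0.03441 × 0.09387 = 3.230 × 10^-3 mol
From the 1:2 ratio, n(As2O3) in each aliquot = 1/2 × 3.230 × 10^-3 = 1.615 × 10^-3 mol
n(As2O3) in the whole flask = 1.615 × 10^-3 × 100.0/20.00 = 8.075 × 10^-3 mol
mass of As2O3 = 8.075 × 10^-3 × 197.84 = 1.598 g
% As2O3 = 1.598 / 2.836 × 100 = 56.33 %

56.33 %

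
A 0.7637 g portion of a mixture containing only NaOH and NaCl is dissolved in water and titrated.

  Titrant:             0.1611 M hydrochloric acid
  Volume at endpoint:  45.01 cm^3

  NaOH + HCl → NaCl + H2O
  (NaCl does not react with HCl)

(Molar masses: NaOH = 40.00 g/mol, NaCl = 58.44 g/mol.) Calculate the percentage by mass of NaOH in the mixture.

37.98 %

n(HCl) = 0.04501 × 0.1611 = 7.251 × 10^-3 mol
Let x = n(NaOH), y = n(NaCl).
Titrant: 1x = 7.251 × 10^-3;  mass: 40.00x + 58.44y = 0.7637
Solving, x = 7.251 × 10^-3 mol, y = 8.105 × 10^-3 mol
mass of NaOH = 7.251 × 10^-3 × 40.00 = 0.2900 g
% NaOH = 0.2900 / 0.7637 × 100 = 37.98 %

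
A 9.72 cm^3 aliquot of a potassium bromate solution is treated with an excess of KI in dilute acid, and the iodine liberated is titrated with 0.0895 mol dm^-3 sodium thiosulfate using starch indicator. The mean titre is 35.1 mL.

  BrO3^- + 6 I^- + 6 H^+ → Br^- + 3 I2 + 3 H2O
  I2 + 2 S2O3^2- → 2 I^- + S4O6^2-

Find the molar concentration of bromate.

n(S2O3^2-) = 0.0351 × 0.0895 = 3.14 × 10^-3 mol
n(I2) = n(S2O3^2-)/2 = 1.57 × 10^-3 mol
From the 1:3 ratio, n(BrO3^-) in the aliquot = 1/3 × 1.57 × 10^-3 = 5.24 × 10^-4 mol
[BrO3^-] = 5.24 × 10^-4 / 0.00972 = 0.0539 mol/L

0.0539 mol/L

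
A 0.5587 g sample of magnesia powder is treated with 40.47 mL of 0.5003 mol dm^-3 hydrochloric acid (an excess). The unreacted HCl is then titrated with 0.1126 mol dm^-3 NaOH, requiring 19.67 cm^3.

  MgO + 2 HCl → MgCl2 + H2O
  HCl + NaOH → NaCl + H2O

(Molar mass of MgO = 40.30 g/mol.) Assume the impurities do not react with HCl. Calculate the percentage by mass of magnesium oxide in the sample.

n(HCl) added = 0.04047 × 0.5003 = 0.02025 mol
n(NaOH) used in back-titration = 0.01967 × 0.1126 = 2.215 × 10^-3 mol
n(HCl) left over = 2.215 × 10^-3 mol (1:1 ratio)
n(HCl) consumed by analyte = 0.02025 − 2.215 × 10^-3 = 0.01803 mol
From the 1:2 ratio, n(MgO) = 1/2 × 0.01803 = 9.016 × 10^-3 mol
mass of MgO = 9.016 × 10^-3 × 40.30 = 0.3634 g
% MgO = 0.3634 / 0.5587 × 100 = 65.04 %

65.04 %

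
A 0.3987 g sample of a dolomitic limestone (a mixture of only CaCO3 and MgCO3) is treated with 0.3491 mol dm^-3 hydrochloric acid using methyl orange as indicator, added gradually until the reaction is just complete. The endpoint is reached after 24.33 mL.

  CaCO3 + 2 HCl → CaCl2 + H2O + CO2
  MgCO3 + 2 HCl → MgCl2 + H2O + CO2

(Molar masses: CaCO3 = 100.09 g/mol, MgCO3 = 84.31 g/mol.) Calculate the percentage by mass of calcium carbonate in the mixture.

n(HCl) = 0.02433 × 0.3491 = 8.494 × 10^-3 mol
Let x = n(CaCO3), y = n(MgCO3).
Titrant: 2x + 2y = 8.494 × 10^-3;  mass: 100.09x + 84.31y = 0.3987
Solving, x = 2.576 × 10^-3 mol, y = 1.671 × 10^-3 mol
mass of CaCO3 = 2.576 × 10^-3 × 100.09 = 0.2579 g
% CaCO3 = 0.2579 / 0.3987 × 100 = 64.67 %

64.67 %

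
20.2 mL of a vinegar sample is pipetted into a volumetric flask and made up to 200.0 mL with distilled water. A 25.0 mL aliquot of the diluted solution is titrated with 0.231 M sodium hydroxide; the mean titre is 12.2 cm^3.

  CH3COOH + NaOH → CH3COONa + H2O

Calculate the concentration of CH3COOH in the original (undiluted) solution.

n(NaOH) = 0.0122 × 0.231 = 2.82 × 10^-3 mol
n(CH3COOH) in the aliquot = 2.82 × 10^-3 mol (1:1 ratio)
[CH3COOH]_dilute = 2.82 × 10^-3 / 0.0250 = 0.113 mol/L
Dilution factor = 200.0 / 20.2 = 9.901
[CH3COOH]_stock = 0.113 × 9.901 = 1.12 mol/L

1.12 M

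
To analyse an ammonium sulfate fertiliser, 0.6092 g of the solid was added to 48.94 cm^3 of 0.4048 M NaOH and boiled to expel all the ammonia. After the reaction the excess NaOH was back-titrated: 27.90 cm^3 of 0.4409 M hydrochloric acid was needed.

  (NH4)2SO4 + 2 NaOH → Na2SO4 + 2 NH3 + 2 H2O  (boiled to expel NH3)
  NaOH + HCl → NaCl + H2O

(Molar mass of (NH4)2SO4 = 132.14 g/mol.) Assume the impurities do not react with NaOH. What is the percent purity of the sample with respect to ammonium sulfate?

81.45 %

n(NaOH) added = 0.04894 × 0.4048 = 0.01981 mol
n(HCl) used in back-titration = 0.02790 × 0.4409 = 0.01230 mol
n(NaOH) left over = 0.01230 mol (1:1 ratio)
n(NaOH) consumed by analyte = 0.01981 − 0.01230 = 7.510 × 10^-3 mol
From the 1:2 ratio, n((NH4)2SO4) = 1/2 × 7.510 × 10^-3 = 3.755 × 10^-3 mol
mass of (NH4)2SO4 = 3.755 × 10^-3 × 132.14 = 0.4962 g
% (NH4)2SO4 = 0.4962 / 0.6092 × 100 = 81.45 %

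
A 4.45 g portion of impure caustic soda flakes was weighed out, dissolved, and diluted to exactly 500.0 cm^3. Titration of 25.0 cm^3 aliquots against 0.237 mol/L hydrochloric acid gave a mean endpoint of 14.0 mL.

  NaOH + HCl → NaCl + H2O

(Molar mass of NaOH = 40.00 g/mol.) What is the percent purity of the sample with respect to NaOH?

n(HCl) per titration = 0.0140 × 0.237 = 3.32 × 10^-3 mol
n(NaOH) in each aliquot = 3.32 × 10^-3 mol (1:1 ratio)
n(NaOH) in the whole flask = 3.32 × 10^-3 × 500.0/25.0 = 0.0664 mol
mass of NaOH = 0.0664 × 40.00 = 2.65 g
% NaOH = 2.65 / 4.45 × 100 = 59.6 %

59.6 %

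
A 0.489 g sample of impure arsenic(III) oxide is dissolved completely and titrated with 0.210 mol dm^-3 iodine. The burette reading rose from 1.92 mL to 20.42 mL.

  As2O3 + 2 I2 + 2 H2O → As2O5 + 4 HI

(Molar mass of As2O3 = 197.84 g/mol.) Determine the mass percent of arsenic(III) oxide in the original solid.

n(I2) = 0.0185 L × 0.210 mol/L = 3.88 × 10^-3 mol
From the 1:2 ratio, n(As2O3) = 1/2 × 3.88 × 10^-3 = 1.94 × 10^-3 mol
mass of As2O3 = 1.94 × 10^-3 × 197.84 g/mol = 0.384 g
% As2O3 = 0.384 / 0.489 × 100 = 78.6 %

78.6 %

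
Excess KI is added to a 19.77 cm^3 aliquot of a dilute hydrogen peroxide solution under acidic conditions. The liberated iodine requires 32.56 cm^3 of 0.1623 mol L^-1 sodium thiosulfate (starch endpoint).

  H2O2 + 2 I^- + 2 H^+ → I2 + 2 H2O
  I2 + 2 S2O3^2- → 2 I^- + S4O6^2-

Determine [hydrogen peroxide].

n(S2O3^2-) = 0.03256 × 0.1623 = 5.284 × 10^-3 mol
n(I2) = n(S2O3^2-)/2 = 2.642 × 10^-3 mol
n(H2O2) in the aliquot = 2.642 × 10^-3 mol (1:1 ratio)
[H2O2] = 2.642 × 10^-3 / 0.01977 = 0.1336 mol/L

0.1336 mol/L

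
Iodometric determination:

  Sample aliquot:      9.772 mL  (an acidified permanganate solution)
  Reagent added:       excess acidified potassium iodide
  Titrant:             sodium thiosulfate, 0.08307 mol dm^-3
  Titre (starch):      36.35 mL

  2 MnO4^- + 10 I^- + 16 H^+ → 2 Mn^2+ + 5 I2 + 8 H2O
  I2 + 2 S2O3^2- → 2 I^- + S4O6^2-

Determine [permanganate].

0.06180 mol/L

n(S2O3^2-) = 0.03635 × 0.08307 = 3.020 × 10^-3 mol
n(I2) = n(S2O3^2-)/2 = 1.510 × 10^-3 mol
From the 2:5 ratio, n(MnO4^-) in the aliquot = 2/5 × 1.510 × 10^-3 = 6.039 × 10^-4 mol
[MnO4^-] = 6.039 × 10^-4 / 0.009772 = 0.06180 mol/L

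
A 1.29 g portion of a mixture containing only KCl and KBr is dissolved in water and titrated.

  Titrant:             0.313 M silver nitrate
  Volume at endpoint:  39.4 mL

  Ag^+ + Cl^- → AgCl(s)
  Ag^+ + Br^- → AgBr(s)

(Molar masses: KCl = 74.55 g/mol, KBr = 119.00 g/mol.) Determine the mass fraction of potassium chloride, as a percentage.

n(AgNO3) = 0.0394 × 0.313 = 0.0123 mol
Let x = n(KCl), y = n(KBr).
Titrant: 1x + 1y = 0.0123;  mass: 74.55x + 119.00y = 1.29
Solving, x = 3.99 × 10^-3 mol, y = 8.34 × 10^-3 mol
mass of KCl = 3.99 × 10^-3 × 74.55 = 0.298 g
% KCl = 0.298 / 1.29 × 100 = 23.1 %

23.1 %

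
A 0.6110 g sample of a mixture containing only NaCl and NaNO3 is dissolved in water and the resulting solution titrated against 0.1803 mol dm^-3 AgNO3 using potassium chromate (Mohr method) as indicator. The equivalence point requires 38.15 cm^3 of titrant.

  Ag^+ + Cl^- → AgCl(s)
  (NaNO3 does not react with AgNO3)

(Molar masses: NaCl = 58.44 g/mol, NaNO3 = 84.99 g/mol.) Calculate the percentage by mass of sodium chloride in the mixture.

65.79 %

n(AgNO3) = 0.03815 × 0.1803 = 6.878 × 10^-3 mol
Let x = n(NaCl), y = n(NaNO3).
Titrant: 1x = 6.878 × 10^-3;  mass: 58.44x + 84.99y = 0.6110
Solving, x = 6.878 × 10^-3 mol, y = 2.459 × 10^-3 mol
mass of NaCl = 6.878 × 10^-3 × 58.44 = 0.4020 g
% NaCl = 0.4020 / 0.6110 × 100 = 65.79 %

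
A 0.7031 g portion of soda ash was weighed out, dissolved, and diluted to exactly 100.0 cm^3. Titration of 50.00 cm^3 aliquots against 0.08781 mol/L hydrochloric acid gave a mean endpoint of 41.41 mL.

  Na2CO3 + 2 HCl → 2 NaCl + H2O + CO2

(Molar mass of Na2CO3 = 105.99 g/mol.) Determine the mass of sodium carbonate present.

n(HCl) per titration = 0.04141 × 0.08781 = 3.636 × 10^-3 mol
From the 1:2 ratio, n(Na2CO3) in each aliquot = 1/2 × 3.636 × 10^-3 = 1.818 × 10^-3 mol
n(Na2CO3) in the whole flask = 1.818 × 10^-3 × 100.0/50.00 = 3.636 × 10^-3 mol
mass of Na2CO3 = 3.636 × 10^-3 × 105.99 = 0.3854 g

0.3854 g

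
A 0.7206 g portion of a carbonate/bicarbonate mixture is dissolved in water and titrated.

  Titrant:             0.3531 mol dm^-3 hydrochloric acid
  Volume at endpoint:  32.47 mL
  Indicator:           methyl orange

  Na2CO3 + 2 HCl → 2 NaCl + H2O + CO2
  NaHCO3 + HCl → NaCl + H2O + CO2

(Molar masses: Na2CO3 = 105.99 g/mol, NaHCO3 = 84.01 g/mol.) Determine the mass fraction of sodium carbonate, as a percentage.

57.52 %

n(HCl) = 0.03247 × 0.3531 = 0.01147 mol
Let x = n(Na2CO3), y = n(NaHCO3).
Titrant: 2x + 1y = 0.01147;  mass: 105.99x + 84.01y = 0.7206
Solving, x = 3.911 × 10^-3 mol, y = 3.644 × 10^-3 mol
mass of Na2CO3 = 3.911 × 10^-3 × 105.99 = 0.4145 g
% Na2CO3 = 0.4145 / 0.7206 × 100 = 57.52 %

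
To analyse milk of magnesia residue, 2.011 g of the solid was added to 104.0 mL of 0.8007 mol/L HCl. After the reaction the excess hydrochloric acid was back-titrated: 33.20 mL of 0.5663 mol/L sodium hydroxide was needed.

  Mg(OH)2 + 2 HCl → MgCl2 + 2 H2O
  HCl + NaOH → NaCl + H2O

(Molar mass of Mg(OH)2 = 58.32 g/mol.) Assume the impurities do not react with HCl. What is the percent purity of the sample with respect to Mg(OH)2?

93.49 %

n(HCl) added = 0.1040 × 0.8007 = 0.08327 mol
n(NaOH) used in back-titration = 0.03320 × 0.5663 = 0.01880 mol
n(HCl) left over = 0.01880 mol (1:1 ratio)
n(HCl) consumed by analyte = 0.08327 − 0.01880 = 0.06447 mol
From the 1:2 ratio, n(Mg(OH)2) = 1/2 × 0.06447 = 0.03224 mol
mass of Mg(OH)2 = 0.03224 × 58.32 = 1.880 g
% Mg(OH)2 = 1.880 / 2.011 × 100 = 93.49 %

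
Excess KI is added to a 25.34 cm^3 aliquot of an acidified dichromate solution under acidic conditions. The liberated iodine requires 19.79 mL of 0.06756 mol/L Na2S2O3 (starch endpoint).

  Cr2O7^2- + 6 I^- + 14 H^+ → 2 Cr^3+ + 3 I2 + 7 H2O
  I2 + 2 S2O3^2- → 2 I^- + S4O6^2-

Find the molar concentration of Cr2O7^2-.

n(S2O3^2-) = 0.01979 × 0.06756 = 1.337 × 10^-3 mol
n(I2) = n(S2O3^2-)/2 = 6.685 × 10^-4 mol
From the 1:3 ratio, n(Cr2O7^2-) in the aliquot = 1/3 × 6.685 × 10^-4 = 2.228 × 10^-4 mol
[Cr2O7^2-] = 2.228 × 10^-4 / 0.02534 = 0.008794 mol/L

0.008794 mol/L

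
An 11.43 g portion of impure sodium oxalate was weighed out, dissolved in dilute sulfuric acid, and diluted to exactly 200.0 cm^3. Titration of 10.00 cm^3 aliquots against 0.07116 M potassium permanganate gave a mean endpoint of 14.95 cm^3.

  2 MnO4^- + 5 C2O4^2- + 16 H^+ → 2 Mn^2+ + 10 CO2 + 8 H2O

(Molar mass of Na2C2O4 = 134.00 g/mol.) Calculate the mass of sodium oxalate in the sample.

7.128 g

n(KMnO4) per titration = 0.01495 × 0.07116 = 1.064 × 10^-3 mol
From the 5:2 ratio, n(Na2C2O4) in each aliquot = 5/2 × 1.064 × 10^-3 = 2.660 × 10^-3 mol
n(Na2C2O4) in the whole flask = 2.660 × 10^-3 × 200.0/10.00 = 0.05319 mol
mass of Na2C2O4 = 0.05319 × 134.00 = 7.128 g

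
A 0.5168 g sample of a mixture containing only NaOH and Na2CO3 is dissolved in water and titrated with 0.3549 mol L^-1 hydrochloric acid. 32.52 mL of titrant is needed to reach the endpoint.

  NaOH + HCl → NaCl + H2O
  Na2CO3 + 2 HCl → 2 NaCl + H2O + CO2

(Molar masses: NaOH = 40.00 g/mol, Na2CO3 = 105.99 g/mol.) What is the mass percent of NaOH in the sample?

n(HCl) = 0.03252 × 0.3549 = 0.01154 mol
Let x = n(NaOH), y = n(Na2CO3).
Titrant: 1x + 2y = 0.01154;  mass: 40.00x + 105.99y = 0.5168
Solving, x = 7.298 × 10^-3 mol, y = 2.122 × 10^-3 mol
mass of NaOH = 7.298 × 10^-3 × 40.00 = 0.2919 g
% NaOH = 0.2919 / 0.5168 × 100 = 56.48 %

56.48 %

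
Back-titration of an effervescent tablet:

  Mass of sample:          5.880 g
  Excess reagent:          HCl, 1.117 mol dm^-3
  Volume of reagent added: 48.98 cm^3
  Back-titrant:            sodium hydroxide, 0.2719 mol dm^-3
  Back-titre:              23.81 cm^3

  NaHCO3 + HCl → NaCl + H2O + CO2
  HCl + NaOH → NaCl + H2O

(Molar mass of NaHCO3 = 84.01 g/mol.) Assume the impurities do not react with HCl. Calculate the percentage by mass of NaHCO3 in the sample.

n(HCl) added = 0.04898 × 1.117 = 0.05471 mol
n(NaOH) used in back-titration = 0.02381 × 0.2719 = 6.474 × 10^-3 mol
n(HCl) left over = 6.474 × 10^-3 mol (1:1 ratio)
n(HCl) consumed by analyte = 0.05471 − 6.474 × 10^-3 = 0.04824 mol
n(NaHCO3) = 0.04824 mol (1:1 ratio)
mass of NaHCO3 = 0.04824 × 84.01 = 4.052 g
% NaHCO3 = 4.052 / 5.880 × 100 = 68.92 %

68.92 %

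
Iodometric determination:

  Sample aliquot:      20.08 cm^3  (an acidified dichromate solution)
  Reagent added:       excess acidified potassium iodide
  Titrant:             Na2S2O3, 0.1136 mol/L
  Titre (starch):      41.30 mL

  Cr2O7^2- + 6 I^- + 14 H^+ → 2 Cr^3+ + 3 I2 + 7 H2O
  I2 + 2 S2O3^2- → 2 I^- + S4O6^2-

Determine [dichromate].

0.03894 mol/L

n(S2O3^2-) = 0.04130 × 0.1136 = 4.692 × 10^-3 mol
n(I2) = n(S2O3^2-)/2 = 2.346 × 10^-3 mol
From the 1:3 ratio, n(Cr2O7^2-) in the aliquot = 1/3 × 2.346 × 10^-3 = 7.819 × 10^-4 mol
[Cr2O7^2-] = 7.819 × 10^-4 / 0.02008 = 0.03894 mol/L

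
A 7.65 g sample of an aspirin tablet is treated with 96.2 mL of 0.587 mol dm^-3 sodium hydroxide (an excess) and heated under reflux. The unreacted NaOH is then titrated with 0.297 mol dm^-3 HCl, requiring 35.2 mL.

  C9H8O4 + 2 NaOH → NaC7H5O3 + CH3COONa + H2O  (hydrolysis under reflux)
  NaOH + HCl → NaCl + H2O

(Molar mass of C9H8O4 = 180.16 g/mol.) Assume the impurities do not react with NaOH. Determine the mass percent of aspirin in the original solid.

n(NaOH) added = 0.0962 × 0.587 = 0.0565 mol
n(HCl) used in back-titration = 0.0352 × 0.297 = 0.0105 mol
n(NaOH) left over = 0.0105 mol (1:1 ratio)
n(NaOH) consumed by analyte = 0.0565 − 0.0105 = 0.0460 mol
From the 1:2 ratio, n(C9H8O4) = 1/2 × 0.0460 = 0.0230 mol
mass of C9H8O4 = 0.0230 × 180.16 = 4.15 g
% C9H8O4 = 4.15 / 7.65 × 100 = 54.2 %

54.2 %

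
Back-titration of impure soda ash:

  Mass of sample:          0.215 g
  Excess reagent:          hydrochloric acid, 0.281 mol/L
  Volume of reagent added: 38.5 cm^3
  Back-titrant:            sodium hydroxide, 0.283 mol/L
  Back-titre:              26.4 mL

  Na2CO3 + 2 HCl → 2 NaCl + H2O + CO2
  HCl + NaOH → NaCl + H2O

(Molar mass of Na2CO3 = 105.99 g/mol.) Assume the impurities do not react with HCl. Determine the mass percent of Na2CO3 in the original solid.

n(HCl) added = 0.0385 × 0.281 = 0.0108 mol
n(NaOH) used in back-titration = 0.0264 × 0.283 = 7.47 × 10^-3 mol
n(HCl) left over = 7.47 × 10^-3 mol (1:1 ratio)
n(HCl) consumed by analyte = 0.0108 − 7.47 × 10^-3 = 3.35 × 10^-3 mol
From the 1:2 ratio, n(Na2CO3) = 1/2 × 3.35 × 10^-3 = 1.67 × 10^-3 mol
mass of Na2CO3 = 1.67 × 10^-3 × 105.99 = 0.177 g
% Na2CO3 = 0.177 / 0.215 × 100 = 82.5 %

82.5 %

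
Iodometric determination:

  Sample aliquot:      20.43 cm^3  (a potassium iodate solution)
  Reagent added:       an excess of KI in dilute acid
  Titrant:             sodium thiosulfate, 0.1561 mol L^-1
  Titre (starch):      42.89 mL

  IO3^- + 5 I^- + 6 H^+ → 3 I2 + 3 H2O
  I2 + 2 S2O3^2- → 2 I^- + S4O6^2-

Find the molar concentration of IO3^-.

n(S2O3^2-) = 0.04289 × 0.1561 = 6.695 × 10^-3 mol
n(I2) = n(S2O3^2-)/2 = 3.348 × 10^-3 mol
From the 1:3 ratio, n(IO3^-) in the aliquot = 1/3 × 3.348 × 10^-3 = 1.116 × 10^-3 mol
[IO3^-] = 1.116 × 10^-3 / 0.02043 = 0.05462 mol/L

0.05462 mol/L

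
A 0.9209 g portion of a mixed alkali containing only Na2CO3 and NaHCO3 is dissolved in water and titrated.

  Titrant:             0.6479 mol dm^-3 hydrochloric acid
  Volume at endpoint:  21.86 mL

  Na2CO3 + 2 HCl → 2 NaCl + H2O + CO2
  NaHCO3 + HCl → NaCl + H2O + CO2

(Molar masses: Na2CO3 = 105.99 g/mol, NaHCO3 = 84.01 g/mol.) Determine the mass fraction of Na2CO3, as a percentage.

49.90 %

n(HCl) = 0.02186 × 0.6479 = 0.01416 mol
Let x = n(Na2CO3), y = n(NaHCO3).
Titrant: 2x + 1y = 0.01416;  mass: 105.99x + 84.01y = 0.9209
Solving, x = 4.336 × 10^-3 mol, y = 5.492 × 10^-3 mol
mass of Na2CO3 = 4.336 × 10^-3 × 105.99 = 0.4595 g
% Na2CO3 = 0.4595 / 0.9209 × 100 = 49.90 %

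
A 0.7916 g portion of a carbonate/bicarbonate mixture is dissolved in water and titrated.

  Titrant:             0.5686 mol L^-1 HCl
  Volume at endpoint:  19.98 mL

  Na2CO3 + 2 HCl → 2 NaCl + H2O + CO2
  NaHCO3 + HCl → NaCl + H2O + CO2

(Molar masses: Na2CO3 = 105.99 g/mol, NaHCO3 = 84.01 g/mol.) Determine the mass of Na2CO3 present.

0.2782 g

n(HCl) = 0.01998 × 0.5686 = 0.01136 mol
Let x = n(Na2CO3), y = n(NaHCO3).
Titrant: 2x + 1y = 0.01136;  mass: 105.99x + 84.01y = 0.7916
Solving, x = 2.625 × 10^-3 mol, y = 6.111 × 10^-3 mol
mass of Na2CO3 = 2.625 × 10^-3 × 105.99 = 0.2782 g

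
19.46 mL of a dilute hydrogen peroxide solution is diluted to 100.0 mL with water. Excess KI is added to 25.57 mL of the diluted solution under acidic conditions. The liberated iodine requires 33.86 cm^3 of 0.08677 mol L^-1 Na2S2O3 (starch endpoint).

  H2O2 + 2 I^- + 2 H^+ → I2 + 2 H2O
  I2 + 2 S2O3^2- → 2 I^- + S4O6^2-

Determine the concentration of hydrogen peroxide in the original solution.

n(S2O3^2-) = 0.03386 × 0.08677 = 2.938 × 10^-3 mol
n(I2) = n(S2O3^2-)/2 = 1.469 × 10^-3 mol
n(H2O2) in the aliquot = 1.469 × 10^-3 mol (1:1 ratio)
[H2O2]_dilute = 1.469 × 10^-3 / 0.02557 = 0.05745 mol/L
[H2O2]_original = 0.05745 × 100.0/19.46 = 0.2952 mol/L

0.2952 mol/L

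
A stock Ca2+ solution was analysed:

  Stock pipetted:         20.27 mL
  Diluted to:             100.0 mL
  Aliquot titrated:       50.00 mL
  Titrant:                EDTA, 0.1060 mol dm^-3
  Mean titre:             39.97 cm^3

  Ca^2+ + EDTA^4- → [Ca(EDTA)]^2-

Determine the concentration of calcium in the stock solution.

n(EDTA) = 0.03997 × 0.1060 = 4.237 × 10^-3 mol
n(Ca2+) in the aliquot = 4.237 × 10^-3 mol (1:1 ratio)
[Ca2+]_dilute = 4.237 × 10^-3 / 0.05000 = 0.08474 mol/L
Dilution factor = 100.0 / 20.27 = 4.933
[Ca2+]_stock = 0.08474 × 4.933 = 0.4180 mol/L

0.4180 mol/L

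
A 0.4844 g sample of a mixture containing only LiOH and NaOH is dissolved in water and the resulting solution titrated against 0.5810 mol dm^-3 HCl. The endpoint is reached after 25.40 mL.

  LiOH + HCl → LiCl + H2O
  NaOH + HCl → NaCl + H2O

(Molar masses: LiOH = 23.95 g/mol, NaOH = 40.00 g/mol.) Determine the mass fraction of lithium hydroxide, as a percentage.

n(HCl) = 0.02540 × 0.5810 = 0.01476 mol
Let x = n(LiOH), y = n(NaOH).
Titrant: 1x + 1y = 0.01476;  mass: 23.95x + 40.00y = 0.4844
Solving, x = 6.598 × 10^-3 mol, y = 8.160 × 10^-3 mol
mass of LiOH = 6.598 × 10^-3 × 23.95 = 0.1580 g
% LiOH = 0.1580 / 0.4844 × 100 = 32.62 %

32.62 %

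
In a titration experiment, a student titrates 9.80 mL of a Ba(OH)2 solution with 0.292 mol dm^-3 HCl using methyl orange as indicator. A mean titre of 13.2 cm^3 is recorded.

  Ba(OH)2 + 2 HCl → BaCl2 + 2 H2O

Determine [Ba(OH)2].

n(HCl) = 0.0132 L × 0.292 mol/L = 3.85 × 10^-3 mol
From the 1:2 mole ratio, n(Ba(OH)2) = 1/2 × 3.85 × 10^-3 = 1.93 × 10^-3 mol
[Ba(OH)2] = 1.93 × 10^-3 mol / 0.00980 L = 0.197 mol/L

0.197 mol/L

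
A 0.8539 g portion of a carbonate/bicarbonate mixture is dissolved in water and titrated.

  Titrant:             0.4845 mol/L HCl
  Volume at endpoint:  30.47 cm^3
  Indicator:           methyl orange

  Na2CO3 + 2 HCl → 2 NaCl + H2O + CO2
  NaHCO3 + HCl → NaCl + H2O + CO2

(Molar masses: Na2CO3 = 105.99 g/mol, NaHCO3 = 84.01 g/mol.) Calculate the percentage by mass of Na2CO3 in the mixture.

n(HCl) = 0.03047 × 0.4845 = 0.01476 mol
Let x = n(Na2CO3), y = n(NaHCO3).
Titrant: 2x + 1y = 0.01476;  mass: 105.99x + 84.01y = 0.8539
Solving, x = 6.228 × 10^-3 mol, y = 2.307 × 10^-3 mol
mass of Na2CO3 = 6.228 × 10^-3 × 105.99 = 0.6601 g
% Na2CO3 = 0.6601 / 0.8539 × 100 = 77.30 %

77.30 %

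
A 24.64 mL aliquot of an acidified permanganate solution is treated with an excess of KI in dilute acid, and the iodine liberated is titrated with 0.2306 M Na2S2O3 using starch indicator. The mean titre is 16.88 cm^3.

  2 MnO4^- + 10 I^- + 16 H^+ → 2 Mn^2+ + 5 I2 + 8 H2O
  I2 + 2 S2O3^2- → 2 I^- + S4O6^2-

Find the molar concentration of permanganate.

n(S2O3^2-) = 0.01688 × 0.2306 = 3.893 × 10^-3 mol
n(I2) = n(S2O3^2-)/2 = 1.946 × 10^-3 mol
From the 2:5 ratio, n(MnO4^-) in the aliquot = 2/5 × 1.946 × 10^-3 = 7.785 × 10^-4 mol
[MnO4^-] = 7.785 × 10^-4 / 0.02464 = 0.03160 mol/L

0.03160 M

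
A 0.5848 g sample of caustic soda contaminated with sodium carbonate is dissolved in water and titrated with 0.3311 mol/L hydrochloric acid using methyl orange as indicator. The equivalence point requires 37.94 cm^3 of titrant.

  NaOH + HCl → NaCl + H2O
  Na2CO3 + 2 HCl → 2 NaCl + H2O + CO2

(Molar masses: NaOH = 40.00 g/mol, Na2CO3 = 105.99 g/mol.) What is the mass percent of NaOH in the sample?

42.59 %

n(HCl) = 0.03794 × 0.3311 = 0.01256 mol
Let x = n(NaOH), y = n(Na2CO3).
Titrant: 1x + 2y = 0.01256;  mass: 40.00x + 105.99y = 0.5848
Solving, x = 6.227 × 10^-3 mol, y = 3.167 × 10^-3 mol
mass of NaOH = 6.227 × 10^-3 × 40.00 = 0.2491 g
% NaOH = 0.2491 / 0.5848 × 100 = 42.59 %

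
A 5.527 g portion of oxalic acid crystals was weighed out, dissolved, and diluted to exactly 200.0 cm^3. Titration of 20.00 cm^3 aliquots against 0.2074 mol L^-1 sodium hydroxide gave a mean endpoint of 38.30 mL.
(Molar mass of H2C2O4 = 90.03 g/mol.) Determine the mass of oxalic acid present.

3.576 g

H2C2O4 + 2 NaOH → Na2C2O4 + 2 H2O
n(NaOH) per titration = 0.03830 × 0.2074 = 7.943 × 10^-3 mol
From the 1:2 ratio, n(H2C2O4) in each aliquot = 1/2 × 7.943 × 10^-3 = 3.972 × 10^-3 mol
n(H2C2O4) in the whole flask = 3.972 × 10^-3 × 200.0/20.00 = 0.03972 mol
mass of H2C2O4 = 0.03972 × 90.03 = 3.576 g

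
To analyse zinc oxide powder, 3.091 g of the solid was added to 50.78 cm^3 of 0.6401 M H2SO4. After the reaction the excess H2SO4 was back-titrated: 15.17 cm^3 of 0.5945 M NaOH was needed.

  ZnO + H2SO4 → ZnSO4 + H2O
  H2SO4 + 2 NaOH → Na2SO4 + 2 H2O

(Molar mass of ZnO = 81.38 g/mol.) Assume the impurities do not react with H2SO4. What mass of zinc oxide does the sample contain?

2.278 g

n(H2SO4) added = 0.05078 × 0.6401 = 0.03250 mol
n(NaOH) used in back-titration = 0.01517 × 0.5945 = 9.019 × 10^-3 mol
From the 1:2 ratio, n(H2SO4) left over = 1/2 × 9.019 × 10^-3 = 4.509 × 10^-3 mol
n(H2SO4) consumed by analyte = 0.03250 − 4.509 × 10^-3 = 0.02799 mol
n(ZnO) = 0.02799 mol (1:1 ratio)
mass of ZnO = 0.02799 × 81.38 = 2.278 g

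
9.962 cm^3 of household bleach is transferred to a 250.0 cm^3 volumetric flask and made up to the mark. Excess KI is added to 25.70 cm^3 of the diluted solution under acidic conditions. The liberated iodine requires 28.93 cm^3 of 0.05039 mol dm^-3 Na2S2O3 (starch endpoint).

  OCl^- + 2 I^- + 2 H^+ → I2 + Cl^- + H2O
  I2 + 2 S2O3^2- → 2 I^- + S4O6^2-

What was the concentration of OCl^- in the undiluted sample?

0.7117 mol/L

n(S2O3^2-) = 0.02893 × 0.05039 = 1.458 × 10^-3 mol
n(I2) = n(S2O3^2-)/2 = 7.289 × 10^-4 mol
n(OCl^-) in the aliquot = 7.289 × 10^-4 mol (1:1 ratio)
[OCl^-]_dilute = 7.289 × 10^-4 / 0.02570 = 0.02836 mol/L
[OCl^-]_original = 0.02836 × 250.0/9.962 = 0.7117 mol/L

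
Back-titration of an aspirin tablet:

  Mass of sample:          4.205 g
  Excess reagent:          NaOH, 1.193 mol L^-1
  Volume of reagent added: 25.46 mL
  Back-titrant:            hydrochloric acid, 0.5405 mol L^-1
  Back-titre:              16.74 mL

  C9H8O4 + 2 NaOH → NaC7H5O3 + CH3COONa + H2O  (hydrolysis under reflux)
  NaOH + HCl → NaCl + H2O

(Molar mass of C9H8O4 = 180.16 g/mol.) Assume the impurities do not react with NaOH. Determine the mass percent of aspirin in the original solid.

n(NaOH) added = 0.02546 × 1.193 = 0.03037 mol
n(HCl) used in back-titration = 0.01674 × 0.5405 = 9.048 × 10^-3 mol
n(NaOH) left over = 9.048 × 10^-3 mol (1:1 ratio)
n(NaOH) consumed by analyte = 0.03037 − 9.048 × 10^-3 = 0.02133 mol
From the 1:2 ratio, n(C9H8O4) = 1/2 × 0.02133 = 0.01066 mol
mass of C9H8O4 = 0.01066 × 180.16 = 1.921 g
% C9H8O4 = 1.921 / 4.205 × 100 = 45.68 %

45.68 %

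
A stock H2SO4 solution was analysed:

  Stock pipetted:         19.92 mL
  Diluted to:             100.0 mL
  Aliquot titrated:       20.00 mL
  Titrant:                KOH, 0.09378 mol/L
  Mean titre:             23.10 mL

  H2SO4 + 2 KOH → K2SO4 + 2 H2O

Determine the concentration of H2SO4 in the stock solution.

n(KOH) = 0.02310 × 0.09378 = 2.166 × 10^-3 mol
From the 1:2 ratio, n(H2SO4) in the aliquot = 1/2 × 2.166 × 10^-3 = 1.083 × 10^-3 mol
[H2SO4]_dilute = 1.083 × 10^-3 / 0.02000 = 0.05416 mol/L
Dilution factor = 100.0 / 19.92 = 5.020
[H2SO4]_stock = 0.05416 × 5.020 = 0.2719 mol/L

0.2719 mol/L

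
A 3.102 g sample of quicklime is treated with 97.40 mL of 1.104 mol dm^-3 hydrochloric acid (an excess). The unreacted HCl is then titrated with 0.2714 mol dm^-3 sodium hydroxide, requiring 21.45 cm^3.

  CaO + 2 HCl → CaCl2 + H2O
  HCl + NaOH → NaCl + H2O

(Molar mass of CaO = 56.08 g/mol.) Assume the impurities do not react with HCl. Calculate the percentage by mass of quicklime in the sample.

91.94 %

n(HCl) added = 0.09740 × 1.104 = 0.1075 mol
n(NaOH) used in back-titration = 0.02145 × 0.2714 = 5.822 × 10^-3 mol
n(HCl) left over = 5.822 × 10^-3 mol (1:1 ratio)
n(HCl) consumed by analyte = 0.1075 − 5.822 × 10^-3 = 0.1017 mol
From the 1:2 ratio, n(CaO) = 1/2 × 0.1017 = 0.05085 mol
mass of CaO = 0.05085 × 56.08 = 2.852 g
% CaO = 2.852 / 3.102 × 100 = 91.94 %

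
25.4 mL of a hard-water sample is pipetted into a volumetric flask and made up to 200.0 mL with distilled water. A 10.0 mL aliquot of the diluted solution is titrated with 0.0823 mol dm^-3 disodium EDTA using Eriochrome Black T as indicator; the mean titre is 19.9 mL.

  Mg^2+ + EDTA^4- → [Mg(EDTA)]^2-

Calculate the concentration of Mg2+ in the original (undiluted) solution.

n(EDTA) = 0.0199 × 0.0823 = 1.64 × 10^-3 mol
n(Mg2+) in the aliquot = 1.64 × 10^-3 mol (1:1 ratio)
[Mg2+]_dilute = 1.64 × 10^-3 / 0.0100 = 0.164 mol/L
Dilution factor = 200.0 / 25.4 = 7.874
[Mg2+]_stock = 0.164 × 7.874 = 1.29 mol/L

1.29 mol/L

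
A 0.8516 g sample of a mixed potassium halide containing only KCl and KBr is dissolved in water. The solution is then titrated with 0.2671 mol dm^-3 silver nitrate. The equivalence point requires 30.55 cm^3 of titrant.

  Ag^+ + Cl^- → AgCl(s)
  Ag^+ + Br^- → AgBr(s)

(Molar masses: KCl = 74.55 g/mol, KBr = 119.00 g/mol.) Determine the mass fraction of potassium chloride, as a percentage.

23.52 %

n(AgNO3) = 0.03055 × 0.2671 = 8.160 × 10^-3 mol
Let x = n(KCl), y = n(KBr).
Titrant: 1x + 1y = 8.160 × 10^-3;  mass: 74.55x + 119.00y = 0.8516
Solving, x = 2.687 × 10^-3 mol, y = 5.473 × 10^-3 mol
mass of KCl = 2.687 × 10^-3 × 74.55 = 0.2003 g
% KCl = 0.2003 / 0.8516 × 100 = 23.52 %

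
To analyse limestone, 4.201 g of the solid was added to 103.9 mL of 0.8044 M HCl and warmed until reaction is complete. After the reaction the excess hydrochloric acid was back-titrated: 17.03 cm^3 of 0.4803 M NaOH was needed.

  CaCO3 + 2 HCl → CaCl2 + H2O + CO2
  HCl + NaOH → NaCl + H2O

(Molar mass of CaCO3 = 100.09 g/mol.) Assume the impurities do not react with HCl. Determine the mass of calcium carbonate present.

3.773 g

n(HCl) added = 0.1039 × 0.8044 = 0.08358 mol
n(NaOH) used in back-titration = 0.01703 × 0.4803 = 8.180 × 10^-3 mol
n(HCl) left over = 8.180 × 10^-3 mol (1:1 ratio)
n(HCl) consumed by analyte = 0.08358 − 8.180 × 10^-3 = 0.07540 mol
From the 1:2 ratio, n(CaCO3) = 1/2 × 0.07540 = 0.03770 mol
mass of CaCO3 = 0.03770 × 100.09 = 3.773 g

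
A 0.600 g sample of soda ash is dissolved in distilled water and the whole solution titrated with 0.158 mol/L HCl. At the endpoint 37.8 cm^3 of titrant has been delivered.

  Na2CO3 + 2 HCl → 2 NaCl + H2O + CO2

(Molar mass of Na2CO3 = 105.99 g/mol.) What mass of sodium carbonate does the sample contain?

0.317 g

n(HCl) = 0.0378 L × 0.158 mol/L = 5.97 × 10^-3 mol
From the 1:2 ratio, n(Na2CO3) = 1/2 × 5.97 × 10^-3 = 2.99 × 10^-3 mol
mass of Na2CO3 = 2.99 × 10^-3 × 105.99 g/mol = 0.317 g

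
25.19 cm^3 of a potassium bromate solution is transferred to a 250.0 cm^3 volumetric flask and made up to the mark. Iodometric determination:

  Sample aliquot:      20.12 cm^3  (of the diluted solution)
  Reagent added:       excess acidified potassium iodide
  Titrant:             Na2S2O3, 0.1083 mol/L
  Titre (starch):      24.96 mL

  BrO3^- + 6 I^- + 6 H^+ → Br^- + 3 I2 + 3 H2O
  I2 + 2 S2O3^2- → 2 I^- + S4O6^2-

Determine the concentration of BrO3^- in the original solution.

0.2222 mol/L

n(S2O3^2-) = 0.02496 × 0.1083 = 2.703 × 10^-3 mol
n(I2) = n(S2O3^2-)/2 = 1.352 × 10^-3 mol
From the 1:3 ratio, n(BrO3^-) in the aliquot = 1/3 × 1.352 × 10^-3 = 4.505 × 10^-4 mol
[BrO3^-]_dilute = 4.505 × 10^-4 / 0.02012 = 0.02239 mol/L
[BrO3^-]_original = 0.02239 × 250.0/25.19 = 0.2222 mol/L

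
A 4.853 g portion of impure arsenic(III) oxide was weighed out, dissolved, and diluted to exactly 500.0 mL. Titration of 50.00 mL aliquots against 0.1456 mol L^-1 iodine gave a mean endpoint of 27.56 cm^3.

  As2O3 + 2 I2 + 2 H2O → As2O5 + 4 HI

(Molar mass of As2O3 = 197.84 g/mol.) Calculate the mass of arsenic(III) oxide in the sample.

3.969 g

n(I2) per titration = 0.02756 × 0.1456 = 4.013 × 10^-3 mol
From the 1:2 ratio, n(As2O3) in each aliquot = 1/2 × 4.013 × 10^-3 = 2.006 × 10^-3 mol
n(As2O3) in the whole flask = 2.006 × 10^-3 × 500.0/50.00 = 0.02006 mol
mass of As2O3 = 0.02006 × 197.84 = 3.969 g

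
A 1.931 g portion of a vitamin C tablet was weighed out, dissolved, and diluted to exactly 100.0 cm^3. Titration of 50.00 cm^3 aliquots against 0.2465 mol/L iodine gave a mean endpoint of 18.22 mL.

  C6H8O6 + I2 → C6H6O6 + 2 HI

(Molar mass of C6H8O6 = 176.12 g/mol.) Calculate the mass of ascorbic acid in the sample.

1.582 g

n(I2) per titration = 0.01822 × 0.2465 = 4.491 × 10^-3 mol
n(C6H8O6) in each aliquot = 4.491 × 10^-3 mol (1:1 ratio)
n(C6H8O6) in the whole flask = 4.491 × 10^-3 × 100.0/50.00 = 8.982 × 10^-3 mol
mass of C6H8O6 = 8.982 × 10^-3 × 176.12 = 1.582 g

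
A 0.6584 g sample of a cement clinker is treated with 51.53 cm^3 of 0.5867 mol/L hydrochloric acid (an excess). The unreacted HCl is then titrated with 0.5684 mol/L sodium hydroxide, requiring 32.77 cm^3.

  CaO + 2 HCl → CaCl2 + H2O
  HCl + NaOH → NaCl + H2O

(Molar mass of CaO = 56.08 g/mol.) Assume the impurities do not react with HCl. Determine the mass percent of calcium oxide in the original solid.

n(HCl) added = 0.05153 × 0.5867 = 0.03023 mol
n(NaOH) used in back-titration = 0.03277 × 0.5684 = 0.01863 mol
n(HCl) left over = 0.01863 mol (1:1 ratio)
n(HCl) consumed by analyte = 0.03023 − 0.01863 = 0.01161 mol
From the 1:2 ratio, n(CaO) = 1/2 × 0.01161 = 5.803 × 10^-3 mol
mass of CaO = 5.803 × 10^-3 × 56.08 = 0.3254 g
% CaO = 0.3254 / 0.6584 × 100 = 49.43 %

49.43 %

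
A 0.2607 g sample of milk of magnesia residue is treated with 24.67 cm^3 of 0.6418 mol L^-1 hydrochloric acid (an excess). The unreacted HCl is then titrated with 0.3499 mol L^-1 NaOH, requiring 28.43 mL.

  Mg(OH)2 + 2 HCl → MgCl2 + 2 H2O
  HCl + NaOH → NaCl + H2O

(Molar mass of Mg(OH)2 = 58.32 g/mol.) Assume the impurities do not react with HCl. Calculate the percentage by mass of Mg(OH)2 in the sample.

65.83 %

n(HCl) added = 0.02467 × 0.6418 = 0.01583 mol
n(NaOH) used in back-titration = 0.02843 × 0.3499 = 9.948 × 10^-3 mol
n(HCl) left over = 9.948 × 10^-3 mol (1:1 ratio)
n(HCl) consumed by analyte = 0.01583 − 9.948 × 10^-3 = 5.886 × 10^-3 mol
From the 1:2 ratio, n(Mg(OH)2) = 1/2 × 5.886 × 10^-3 = 2.943 × 10^-3 mol
mass of Mg(OH)2 = 2.943 × 10^-3 × 58.32 = 0.1716 g
% Mg(OH)2 = 0.1716 / 0.2607 × 100 = 65.83 %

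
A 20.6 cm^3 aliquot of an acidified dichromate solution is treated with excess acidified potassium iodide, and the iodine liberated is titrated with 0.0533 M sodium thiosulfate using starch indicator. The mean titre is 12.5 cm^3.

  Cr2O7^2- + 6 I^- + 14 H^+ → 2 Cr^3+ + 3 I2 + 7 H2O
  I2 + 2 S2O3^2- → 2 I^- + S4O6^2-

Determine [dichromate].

n(S2O3^2-) = 0.0125 × 0.0533 = 6.66 × 10^-4 mol
n(I2) = n(S2O3^2-)/2 = 3.33 × 10^-4 mol
From the 1:3 ratio, n(Cr2O7^2-) in the aliquot = 1/3 × 3.33 × 10^-4 = 1.11 × 10^-4 mol
[Cr2O7^2-] = 1.11 × 10^-4 / 0.0206 = 0.00539 mol/L

0.00539 M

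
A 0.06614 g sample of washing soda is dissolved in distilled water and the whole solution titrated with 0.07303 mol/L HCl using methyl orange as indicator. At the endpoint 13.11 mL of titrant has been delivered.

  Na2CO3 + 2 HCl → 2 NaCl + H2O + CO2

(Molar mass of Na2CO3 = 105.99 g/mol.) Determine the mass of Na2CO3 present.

n(HCl) = 0.01311 L × 0.07303 mol/L = 9.574 × 10^-4 mol
From the 1:2 ratio, n(Na2CO3) = 1/2 × 9.574 × 10^-4 = 4.787 × 10^-4 mol
mass of Na2CO3 = 4.787 × 10^-4 × 105.99 g/mol = 0.05074 g

0.05074 g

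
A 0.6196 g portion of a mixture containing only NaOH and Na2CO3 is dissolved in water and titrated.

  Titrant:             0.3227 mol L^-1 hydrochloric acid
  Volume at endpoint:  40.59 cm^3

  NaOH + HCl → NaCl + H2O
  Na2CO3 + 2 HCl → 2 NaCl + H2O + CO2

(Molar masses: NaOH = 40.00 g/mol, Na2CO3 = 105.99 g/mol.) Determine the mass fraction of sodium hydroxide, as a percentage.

37.04 %

n(HCl) = 0.04059 × 0.3227 = 0.01310 mol
Let x = n(NaOH), y = n(Na2CO3).
Titrant: 1x + 2y = 0.01310;  mass: 40.00x + 105.99y = 0.6196
Solving, x = 5.737 × 10^-3 mol, y = 3.681 × 10^-3 mol
mass of NaOH = 5.737 × 10^-3 × 40.00 = 0.2295 g
% NaOH = 0.2295 / 0.6196 × 100 = 37.04 %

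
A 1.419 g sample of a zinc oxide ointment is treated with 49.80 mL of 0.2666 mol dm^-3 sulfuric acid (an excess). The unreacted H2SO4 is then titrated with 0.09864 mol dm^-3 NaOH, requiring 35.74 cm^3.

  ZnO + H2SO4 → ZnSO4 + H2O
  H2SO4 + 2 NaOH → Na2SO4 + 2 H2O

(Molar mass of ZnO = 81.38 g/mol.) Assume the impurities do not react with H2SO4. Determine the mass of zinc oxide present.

0.9370 g

n(H2SO4) added = 0.04980 × 0.2666 = 0.01328 mol
n(NaOH) used in back-titration = 0.03574 × 0.09864 = 3.525 × 10^-3 mol
From the 1:2 ratio, n(H2SO4) left over = 1/2 × 3.525 × 10^-3 = 1.763 × 10^-3 mol
n(H2SO4) consumed by analyte = 0.01328 − 1.763 × 10^-3 = 0.01151 mol
n(ZnO) = 0.01151 mol (1:1 ratio)
mass of ZnO = 0.01151 × 81.38 = 0.9370 g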